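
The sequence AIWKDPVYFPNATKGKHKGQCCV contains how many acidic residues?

1

Only D (aspartate) and E (glutamate) carry a side-chain carboxylic acid.
Matching residues: D5.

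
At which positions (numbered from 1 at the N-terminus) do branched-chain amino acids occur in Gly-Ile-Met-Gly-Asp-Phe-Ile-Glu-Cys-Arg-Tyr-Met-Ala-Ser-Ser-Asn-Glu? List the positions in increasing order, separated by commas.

2, 7

The BCAAs are Val, Leu, and Ile — aliphatic side chains with a branch point.
Matching residues: Ile2, Ile7.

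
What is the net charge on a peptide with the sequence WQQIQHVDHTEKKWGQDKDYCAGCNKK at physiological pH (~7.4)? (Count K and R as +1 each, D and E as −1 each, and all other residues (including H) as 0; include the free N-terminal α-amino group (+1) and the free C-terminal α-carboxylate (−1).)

Positive (K, R): K12, K13, K18, K26, K27 → +5.
Negative (D, E): D8, E11, D17, D19 → −4.
The N-terminus (+1) and C-terminus (−1) cancel.
Net charge = (+5) + (−4) = +1.

+1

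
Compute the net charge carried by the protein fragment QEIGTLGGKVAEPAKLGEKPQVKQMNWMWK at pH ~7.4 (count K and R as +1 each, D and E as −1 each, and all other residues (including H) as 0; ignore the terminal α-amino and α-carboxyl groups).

Positive (K, R): K9, K15, K19, K23, K30 → +5.
Negative (D, E): E2, E12, E18 → −3.
Net charge = (+5) + (−3) = +2.

+2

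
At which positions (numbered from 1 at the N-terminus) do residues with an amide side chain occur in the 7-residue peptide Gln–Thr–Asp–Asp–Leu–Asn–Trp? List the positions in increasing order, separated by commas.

The amide-side-chain residues are Asn (N) and Gln (Q).
Matching residues: Gln1, Asn6.

1, 6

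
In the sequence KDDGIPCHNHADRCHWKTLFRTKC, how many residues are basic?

Lysine (K), arginine (R), and histidine (H) have basic, nitrogen-containing side chains.
Matching residues: K1, H8, H10, R13, H15, K17, R21, K23.

8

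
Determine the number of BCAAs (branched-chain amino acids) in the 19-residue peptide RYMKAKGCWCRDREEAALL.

The BCAAs are Val, Leu, and Ile — aliphatic side chains with a branch point.
Matching residues: L18, L19.

2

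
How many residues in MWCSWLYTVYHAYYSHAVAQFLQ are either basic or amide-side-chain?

Basic: H, K, R. Amide-side-chain: N, Q.
Basic residues here: H11, H16 (2).
Amide-side-chain residues here: Q20, Q23 (2).
The two groups share no amino acid, so total = 2 + 2 = 4.

4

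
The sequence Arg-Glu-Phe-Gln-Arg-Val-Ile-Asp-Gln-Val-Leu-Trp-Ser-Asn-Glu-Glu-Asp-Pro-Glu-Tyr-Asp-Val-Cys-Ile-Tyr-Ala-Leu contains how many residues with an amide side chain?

3

The amide-side-chain residues are Asn (N) and Gln (Q).
Matching residues: Gln4, Gln9, Asn14.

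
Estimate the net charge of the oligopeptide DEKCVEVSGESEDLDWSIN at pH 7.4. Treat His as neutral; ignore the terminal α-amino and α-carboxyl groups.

-6

At pH ~7.4 the Lys and Arg side chains are protonated (+1), the Asp and Glu side chains are deprotonated (−1), and with His taken as neutral all other side chains carry no charge.
Positive (K, R): K3 → +1.
Negative (D, E): D1, E2, E6, E10, E12, D13, D15 → −7.
Net charge = (+1) + (−7) = −6.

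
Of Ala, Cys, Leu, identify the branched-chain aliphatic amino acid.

Leu

V, L, and I make up the branched-chain aliphatic group.
Of the listed options, only Leu belongs to this group.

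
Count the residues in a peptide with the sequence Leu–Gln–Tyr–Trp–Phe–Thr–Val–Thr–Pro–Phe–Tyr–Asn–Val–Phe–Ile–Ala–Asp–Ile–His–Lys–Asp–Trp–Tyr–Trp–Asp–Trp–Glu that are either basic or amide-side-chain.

4

Basic: H, K, R. Amide-side-chain: N, Q.
Basic residues here: His19, Lys20 (2).
Amide-side-chain residues here: Gln2, Asn12 (2).
The two groups share no amino acid, so total = 2 + 2 = 4.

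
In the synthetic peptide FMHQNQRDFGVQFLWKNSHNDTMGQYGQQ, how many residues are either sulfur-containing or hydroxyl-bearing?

5

Sulfur-containing: C, M. Hydroxyl-bearing: S, T, Y.
Sulfur-containing residues here: M2, M23 (2).
Hydroxyl-bearing residues here: S18, T22, Y26 (3).
The two groups share no amino acid, so total = 2 + 3 = 5.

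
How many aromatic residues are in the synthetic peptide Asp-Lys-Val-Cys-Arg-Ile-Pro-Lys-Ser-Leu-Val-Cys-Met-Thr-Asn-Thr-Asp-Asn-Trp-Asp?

F, W, and Y each carry an aromatic ring on the side chain.
Matching residues: Trp19.

1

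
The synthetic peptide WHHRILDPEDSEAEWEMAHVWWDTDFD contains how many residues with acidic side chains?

Aspartate (D) and glutamate (E) have carboxylic-acid side chains and are the acidic amino acids.
Matching residues: D7, E9, D10, E12, E14, E16, D23, D25, D27.

9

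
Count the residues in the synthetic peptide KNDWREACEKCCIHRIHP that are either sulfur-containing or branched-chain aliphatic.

Sulfur-containing: C, M. Branched-chain aliphatic: I, L, V.
Sulfur-containing residues here: C8, C11, C12 (3).
Branched-chain aliphatic residues here: I13, I16 (2).
The two groups share no amino acid, so total = 3 + 2 = 5.

5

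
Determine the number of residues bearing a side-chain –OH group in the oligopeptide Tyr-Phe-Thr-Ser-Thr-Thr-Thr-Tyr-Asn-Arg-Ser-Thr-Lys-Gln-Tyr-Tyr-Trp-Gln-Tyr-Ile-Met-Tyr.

S, T, and Y are the three residues with a side-chain hydroxyl.
Matching residues: Tyr1, Thr3, Ser4, Thr5, Thr6, Thr7, Tyr8, Ser11, Thr12, Tyr15, Tyr16, Tyr19, Tyr22.

13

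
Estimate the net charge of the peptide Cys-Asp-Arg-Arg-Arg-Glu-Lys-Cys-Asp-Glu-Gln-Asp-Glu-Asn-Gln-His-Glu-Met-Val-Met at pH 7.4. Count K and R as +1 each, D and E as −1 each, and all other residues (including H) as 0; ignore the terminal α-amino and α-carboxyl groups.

-3

Positive (K, R): Arg3, Arg4, Arg5, Lys7 → +4.
Negative (D, E): Asp2, Glu6, Asp9, Glu10, Asp12, Glu13, Glu17 → −7.
Net charge = (+4) + (−7) = −3.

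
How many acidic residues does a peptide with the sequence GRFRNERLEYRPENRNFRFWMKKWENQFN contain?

The acidic residues are Asp (D) and Glu (E), whose side chains end in a carboxylate group.
Matching residues: E6, E9, E13, E25.

4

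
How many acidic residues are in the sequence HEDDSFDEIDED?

Aspartate (D) and glutamate (E) have carboxylic-acid side chains and are the acidic amino acids.
Matching residues: E2, D3, D4, D7, E8, D10, E11, D12.

8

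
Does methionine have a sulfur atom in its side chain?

Only Cys (C) and Met (M) have a sulfur atom in the side chain.
Methionine is in this group.

Yes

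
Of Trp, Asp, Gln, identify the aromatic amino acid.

Trp

F, W, and Y each carry an aromatic ring on the side chain.
Of the listed options, only Trp belongs to this group.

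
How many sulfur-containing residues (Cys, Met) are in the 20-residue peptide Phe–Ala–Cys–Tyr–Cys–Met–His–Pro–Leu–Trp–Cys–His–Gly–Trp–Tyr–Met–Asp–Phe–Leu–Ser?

5

Matching residues: Cys3, Cys5, Met6, Cys11, Met16.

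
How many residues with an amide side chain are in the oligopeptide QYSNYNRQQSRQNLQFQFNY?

10

The amide-side-chain residues are Asn (N) and Gln (Q).
Matching residues: Q1, N4, N6, Q8, Q9, Q12, N13, Q15, Q17, N19.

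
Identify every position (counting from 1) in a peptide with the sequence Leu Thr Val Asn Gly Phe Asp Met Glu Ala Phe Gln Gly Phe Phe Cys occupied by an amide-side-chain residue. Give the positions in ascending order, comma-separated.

4, 12

Matching residues: Asn4, Gln12.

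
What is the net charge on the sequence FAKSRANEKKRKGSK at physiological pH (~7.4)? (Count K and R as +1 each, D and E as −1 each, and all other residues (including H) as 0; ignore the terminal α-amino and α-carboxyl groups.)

+6

Positive (K, R): K3, R5, K9, K10, R11, K12, K15 → +7.
Negative (D, E): E8 → −1.
Net charge = (+7) + (−1) = +6.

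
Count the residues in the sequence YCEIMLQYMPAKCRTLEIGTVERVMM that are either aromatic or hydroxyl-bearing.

Aromatic: F, W, Y. Hydroxyl-bearing: S, T, Y.
Aromatic residues here: Y1, Y8 (2).
Hydroxyl-bearing residues here: Y1, Y8, T15, T20 (4).
Y is in both groups, so the 2 Y residues must not be double-counted.
Total = 2 + 4 − 2 = 4.

4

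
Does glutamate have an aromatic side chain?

F, W, and Y each carry an aromatic ring on the side chain.
Glutamate is not in this group.

No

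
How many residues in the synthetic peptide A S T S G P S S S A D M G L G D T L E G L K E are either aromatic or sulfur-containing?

Aromatic: F, W, Y. Sulfur-containing: C, M.
Aromatic residues here: none (0).
Sulfur-containing residues here: M12 (1).
The two groups share no amino acid, so total = 0 + 1 = 1.

1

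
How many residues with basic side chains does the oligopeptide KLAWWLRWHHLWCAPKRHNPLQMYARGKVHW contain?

10

K, R, and H are the three residues with basic side chains (ε-amine, guanidinium, and imidazole respectively).
Matching residues: K1, R7, H9, H10, K16, R17, H18, R26, K28, H30.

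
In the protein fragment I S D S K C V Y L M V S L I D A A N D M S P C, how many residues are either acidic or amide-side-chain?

4

Acidic: D, E. Amide-side-chain: N, Q.
Acidic residues here: D3, D15, D19 (3).
Amide-side-chain residues here: N18 (1).
The two groups share no amino acid, so total = 3 + 1 = 4.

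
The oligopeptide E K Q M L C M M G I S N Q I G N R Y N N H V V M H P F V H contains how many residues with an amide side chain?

6

The amide-side-chain residues are Asn (N) and Gln (Q).
Matching residues: Q3, N12, Q13, N16, N19, N20.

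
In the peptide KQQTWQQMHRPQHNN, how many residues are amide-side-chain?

The amide-side-chain residues are Asn (N) and Gln (Q).
Matching residues: Q2, Q3, Q6, Q7, Q12, N14, N15.

7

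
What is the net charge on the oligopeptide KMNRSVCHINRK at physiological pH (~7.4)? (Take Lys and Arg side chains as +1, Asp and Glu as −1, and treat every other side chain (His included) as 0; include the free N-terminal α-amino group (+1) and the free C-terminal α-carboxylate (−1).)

Positive (K, R): K1, R4, R11, K12 → +4.
Negative (D, E): none → −0.
The N-terminus (+1) and C-terminus (−1) cancel.
Net charge = (+4) + (−0) = +4.

+4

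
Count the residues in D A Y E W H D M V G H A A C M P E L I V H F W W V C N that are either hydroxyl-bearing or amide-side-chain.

2

Hydroxyl-bearing: S, T, Y. Amide-side-chain: N, Q.
Hydroxyl-bearing residues here: Y3 (1).
Amide-side-chain residues here: N27 (1).
The two groups share no amino acid, so total = 1 + 1 = 2.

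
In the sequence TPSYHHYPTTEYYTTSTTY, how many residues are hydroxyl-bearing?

S, T, and Y are the three residues with a side-chain hydroxyl.
Matching residues: T1, S3, Y4, Y7, T9, T10, Y12, Y13, T14, T15, S16, T17, T18, Y19.

14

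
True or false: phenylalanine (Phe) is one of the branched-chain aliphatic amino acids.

False

Valine (V), leucine (L), and isoleucine (I) are the branched-chain amino acids.
Phenylalanine is not in this group.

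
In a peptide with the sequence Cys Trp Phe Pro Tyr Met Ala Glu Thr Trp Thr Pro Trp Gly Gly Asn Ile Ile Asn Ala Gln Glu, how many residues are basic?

0

Lysine (K), arginine (R), and histidine (H) have basic, nitrogen-containing side chains.
None of the 22 residues belong to this group.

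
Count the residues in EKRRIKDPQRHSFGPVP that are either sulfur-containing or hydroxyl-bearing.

Sulfur-containing: C, M. Hydroxyl-bearing: S, T, Y.
Sulfur-containing residues here: none (0).
Hydroxyl-bearing residues here: S12 (1).
The two groups share no amino acid, so total = 0 + 1 = 1.

1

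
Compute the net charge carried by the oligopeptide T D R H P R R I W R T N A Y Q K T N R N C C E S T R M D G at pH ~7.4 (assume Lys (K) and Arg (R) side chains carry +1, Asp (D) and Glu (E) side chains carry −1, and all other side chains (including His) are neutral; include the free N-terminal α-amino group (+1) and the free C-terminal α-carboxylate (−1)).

+4

Positive (K, R): R3, R6, R7, R10, K16, R19, R26 → +7.
Negative (D, E): D2, E23, D28 → −3.
The N-terminus (+1) and C-terminus (−1) cancel.
Net charge = (+7) + (−3) = +4.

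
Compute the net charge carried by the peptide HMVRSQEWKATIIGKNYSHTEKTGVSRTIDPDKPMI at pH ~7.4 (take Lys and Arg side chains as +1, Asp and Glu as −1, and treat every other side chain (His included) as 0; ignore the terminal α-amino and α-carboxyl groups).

+2

Positive (K, R): R4, K9, K15, K22, R27, K33 → +6.
Negative (D, E): E7, E21, D30, D32 → −4.
Net charge = (+6) + (−4) = +2.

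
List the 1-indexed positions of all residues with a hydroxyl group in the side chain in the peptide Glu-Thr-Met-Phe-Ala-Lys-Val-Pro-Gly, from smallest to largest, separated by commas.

Serine (S), threonine (T), and tyrosine (Y) each carry a hydroxyl group on the side chain.
Matching residues: Thr2.

2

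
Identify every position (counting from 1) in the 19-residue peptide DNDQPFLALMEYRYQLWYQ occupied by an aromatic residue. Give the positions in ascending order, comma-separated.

The aromatic amino acids are Phe (F, benzyl), Trp (W, indole), and Tyr (Y, phenol).
Matching residues: F6, Y12, Y14, W17, Y18.

6, 12, 14, 17, 18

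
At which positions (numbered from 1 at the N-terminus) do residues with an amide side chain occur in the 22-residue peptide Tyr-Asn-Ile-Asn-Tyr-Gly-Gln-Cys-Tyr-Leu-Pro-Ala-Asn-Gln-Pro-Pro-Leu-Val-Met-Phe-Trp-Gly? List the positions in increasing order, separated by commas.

2, 4, 7, 13, 14

Only N (asparagine) and Q (glutamine) carry a side-chain carboxamide.
Matching residues: Asn2, Asn4, Gln7, Asn13, Gln14.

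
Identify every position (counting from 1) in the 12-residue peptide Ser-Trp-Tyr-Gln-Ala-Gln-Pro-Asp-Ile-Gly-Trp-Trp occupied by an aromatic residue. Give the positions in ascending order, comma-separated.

2, 3, 11, 12

Matching residues: Trp2, Tyr3, Trp11, Trp12.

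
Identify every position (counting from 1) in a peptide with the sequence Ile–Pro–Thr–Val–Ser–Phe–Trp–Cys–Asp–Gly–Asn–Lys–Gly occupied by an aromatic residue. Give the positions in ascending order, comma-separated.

6, 7

Phenylalanine (F), tryptophan (W), and tyrosine (Y) have aromatic ring side chains.
Matching residues: Phe6, Trp7.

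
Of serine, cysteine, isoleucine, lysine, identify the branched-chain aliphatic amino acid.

V, L, and I make up the branched-chain aliphatic group.
Of the listed options, only isoleucine belongs to this group.

isoleucine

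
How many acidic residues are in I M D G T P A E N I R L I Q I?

The acidic residues are Asp (D) and Glu (E), whose side chains end in a carboxylate group.
Matching residues: D3, E8.

2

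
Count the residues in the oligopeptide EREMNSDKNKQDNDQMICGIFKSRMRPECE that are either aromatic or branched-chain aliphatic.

Aromatic: F, W, Y. Branched-chain aliphatic: I, L, V.
Aromatic residues here: F21 (1).
Branched-chain aliphatic residues here: I17, I20 (2).
The two groups share no amino acid, so total = 1 + 2 = 3.

3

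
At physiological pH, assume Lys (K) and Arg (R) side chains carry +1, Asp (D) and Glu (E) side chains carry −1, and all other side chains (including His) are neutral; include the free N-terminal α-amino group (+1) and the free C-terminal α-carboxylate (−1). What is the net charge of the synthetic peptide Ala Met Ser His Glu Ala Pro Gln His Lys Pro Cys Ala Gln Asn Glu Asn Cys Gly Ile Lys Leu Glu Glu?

-2

Positive (K, R): Lys10, Lys21 → +2.
Negative (D, E): Glu5, Glu16, Glu23, Glu24 → −4.
The N-terminus (+1) and C-terminus (−1) cancel.
Net charge = (+2) + (−4) = −2.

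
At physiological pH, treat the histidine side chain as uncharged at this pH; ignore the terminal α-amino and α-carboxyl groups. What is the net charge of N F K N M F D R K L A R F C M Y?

Near pH 7.4, K and R contribute +1 each, D and E contribute −1 each, and every other side chain (His included, as stated) is uncharged.
Positive (K, R): K3, R8, K9, R12 → +4.
Negative (D, E): D7 → −1.
Net charge = (+4) + (−1) = +3.

+3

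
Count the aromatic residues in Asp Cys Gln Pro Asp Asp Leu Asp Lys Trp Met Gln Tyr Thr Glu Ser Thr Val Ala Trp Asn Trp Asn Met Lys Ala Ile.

The aromatic amino acids are Phe (F, benzyl), Trp (W, indole), and Tyr (Y, phenol).
Matching residues: Trp10, Tyr13, Trp20, Trp22.

4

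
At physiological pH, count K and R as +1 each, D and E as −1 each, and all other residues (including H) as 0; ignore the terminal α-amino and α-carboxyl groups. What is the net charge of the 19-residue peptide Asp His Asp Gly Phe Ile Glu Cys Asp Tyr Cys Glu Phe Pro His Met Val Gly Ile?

-5

Positive (K, R): none → +0.
Negative (D, E): Asp1, Asp3, Glu7, Asp9, Glu12 → −5.
Net charge = (+0) + (−5) = −5.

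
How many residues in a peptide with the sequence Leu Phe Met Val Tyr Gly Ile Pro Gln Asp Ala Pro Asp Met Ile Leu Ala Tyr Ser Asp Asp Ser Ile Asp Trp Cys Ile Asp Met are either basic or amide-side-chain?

Basic: H, K, R. Amide-side-chain: N, Q.
Basic residues here: none (0).
Amide-side-chain residues here: Gln9 (1).
The two groups share no amino acid, so total = 0 + 1 = 1.

1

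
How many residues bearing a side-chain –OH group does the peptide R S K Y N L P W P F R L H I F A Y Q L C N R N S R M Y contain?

S, T, and Y are the three residues with a side-chain hydroxyl.
Matching residues: S2, Y4, Y17, S24, Y27.

5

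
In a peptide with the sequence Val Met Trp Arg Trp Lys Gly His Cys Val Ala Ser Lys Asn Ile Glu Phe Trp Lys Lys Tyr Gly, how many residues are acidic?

1

Aspartate (D) and glutamate (E) have carboxylic-acid side chains and are the acidic amino acids.
Matching residues: Glu16.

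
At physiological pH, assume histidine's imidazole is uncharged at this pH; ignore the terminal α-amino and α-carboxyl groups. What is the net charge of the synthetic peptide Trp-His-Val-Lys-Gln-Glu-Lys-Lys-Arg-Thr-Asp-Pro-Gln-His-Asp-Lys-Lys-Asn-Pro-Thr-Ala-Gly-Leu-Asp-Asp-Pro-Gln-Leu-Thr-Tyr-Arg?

+2

Near pH 7.4, K and R contribute +1 each, D and E contribute −1 each, and every other side chain (His included, as stated) is uncharged.
Positive (K, R): Lys4, Lys7, Lys8, Arg9, Lys16, Lys17, Arg31 → +7.
Negative (D, E): Glu6, Asp11, Asp15, Asp24, Asp25 → −5.
Net charge = (+7) + (−5) = +2.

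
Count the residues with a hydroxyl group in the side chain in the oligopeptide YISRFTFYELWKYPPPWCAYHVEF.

Serine (S), threonine (T), and tyrosine (Y) each carry a hydroxyl group on the side chain.
Matching residues: Y1, S3, T6, Y8, Y13, Y20.

6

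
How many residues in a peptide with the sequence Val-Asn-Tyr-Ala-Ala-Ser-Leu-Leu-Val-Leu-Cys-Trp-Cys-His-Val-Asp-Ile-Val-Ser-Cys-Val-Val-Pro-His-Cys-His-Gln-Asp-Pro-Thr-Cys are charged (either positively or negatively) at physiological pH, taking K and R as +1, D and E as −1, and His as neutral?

2

Charged side chains at pH ~7.4: K, R (positive); D, E (negative).
Matching residues: Asp16, Asp28.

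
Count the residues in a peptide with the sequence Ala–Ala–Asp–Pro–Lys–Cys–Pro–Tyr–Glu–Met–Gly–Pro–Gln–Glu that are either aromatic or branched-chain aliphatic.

1

Aromatic: F, W, Y. Branched-chain aliphatic: I, L, V.
Aromatic residues here: Tyr8 (1).
Branched-chain aliphatic residues here: none (0).
The two groups share no amino acid, so total = 1 + 0 = 1.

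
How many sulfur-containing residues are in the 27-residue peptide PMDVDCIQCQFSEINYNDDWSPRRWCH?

The sulfur-bearing residues are cysteine (–SH) and methionine (–S–CH₃).
Matching residues: M2, C6, C9, C26.

4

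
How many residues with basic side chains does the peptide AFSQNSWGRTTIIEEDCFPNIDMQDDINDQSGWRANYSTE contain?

K, R, and H are the three residues with basic side chains (ε-amine, guanidinium, and imidazole respectively).
Matching residues: R9, R34.

2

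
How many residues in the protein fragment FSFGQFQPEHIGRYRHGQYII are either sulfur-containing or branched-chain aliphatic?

3

Sulfur-containing: C, M. Branched-chain aliphatic: I, L, V.
Sulfur-containing residues here: none (0).
Branched-chain aliphatic residues here: I11, I20, I21 (3).
The two groups share no amino acid, so total = 0 + 3 = 3.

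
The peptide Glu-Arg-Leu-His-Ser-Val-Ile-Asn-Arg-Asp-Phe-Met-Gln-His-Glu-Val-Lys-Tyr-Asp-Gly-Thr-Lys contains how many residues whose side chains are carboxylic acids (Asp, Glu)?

Matching residues: Glu1, Asp10, Glu15, Asp19.

4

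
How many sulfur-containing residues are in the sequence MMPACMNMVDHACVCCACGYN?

The sulfur-bearing residues are cysteine (–SH) and methionine (–S–CH₃).
Matching residues: M1, M2, C5, M6, M8, C13, C15, C16, C18.

9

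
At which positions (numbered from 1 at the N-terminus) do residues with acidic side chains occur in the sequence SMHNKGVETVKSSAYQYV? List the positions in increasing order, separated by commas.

8

The acidic residues are Asp (D) and Glu (E), whose side chains end in a carboxylate group.
Matching residues: E8.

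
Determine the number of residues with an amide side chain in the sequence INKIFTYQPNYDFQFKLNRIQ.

6

The amide-side-chain residues are Asn (N) and Gln (Q).
Matching residues: N2, Q8, N10, Q14, N18, Q21.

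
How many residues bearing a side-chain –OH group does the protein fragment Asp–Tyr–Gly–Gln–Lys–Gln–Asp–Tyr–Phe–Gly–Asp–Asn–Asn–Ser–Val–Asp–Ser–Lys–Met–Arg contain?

4

The –OH-bearing residues are Ser, Thr (aliphatic alcohols), and Tyr (phenol).
Matching residues: Tyr2, Tyr8, Ser14, Ser17.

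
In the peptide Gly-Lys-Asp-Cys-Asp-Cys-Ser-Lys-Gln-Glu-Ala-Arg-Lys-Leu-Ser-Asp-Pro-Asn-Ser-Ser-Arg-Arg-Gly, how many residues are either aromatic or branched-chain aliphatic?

Aromatic: F, W, Y. Branched-chain aliphatic: I, L, V.
Aromatic residues here: none (0).
Branched-chain aliphatic residues here: Leu14 (1).
The two groups share no amino acid, so total = 0 + 1 = 1.

1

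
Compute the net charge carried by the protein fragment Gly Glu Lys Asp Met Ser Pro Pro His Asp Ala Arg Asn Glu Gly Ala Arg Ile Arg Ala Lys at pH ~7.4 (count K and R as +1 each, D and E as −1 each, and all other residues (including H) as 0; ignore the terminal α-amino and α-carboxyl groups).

Positive (K, R): Lys3, Arg12, Arg17, Arg19, Lys21 → +5.
Negative (D, E): Glu2, Asp4, Asp10, Glu14 → −4.
Net charge = (+5) + (−4) = +1.

+1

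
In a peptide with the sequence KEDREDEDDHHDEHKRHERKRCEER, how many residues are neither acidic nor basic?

1

Acidic: D, E. Basic: K, R, H. All other residues are neither.
Matching residues: C22.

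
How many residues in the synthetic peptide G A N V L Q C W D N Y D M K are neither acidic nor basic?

11

Acidic: D, E. Basic: K, R, H. All other residues are neither.
Matching residues: G1, A2, N3, V4, L5, Q6, C7, W8, N10, Y11, M13.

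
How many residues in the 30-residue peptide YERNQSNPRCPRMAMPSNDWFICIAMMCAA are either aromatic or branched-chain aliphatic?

Aromatic: F, W, Y. Branched-chain aliphatic: I, L, V.
Aromatic residues here: Y1, W20, F21 (3).
Branched-chain aliphatic residues here: I22, I24 (2).
The two groups share no amino acid, so total = 3 + 2 = 5.

5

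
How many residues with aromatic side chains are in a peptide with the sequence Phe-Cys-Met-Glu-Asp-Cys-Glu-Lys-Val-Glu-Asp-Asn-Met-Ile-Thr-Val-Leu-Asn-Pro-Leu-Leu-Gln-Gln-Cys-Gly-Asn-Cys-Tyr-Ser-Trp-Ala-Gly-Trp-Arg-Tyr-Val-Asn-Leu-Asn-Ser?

Phenylalanine (F), tryptophan (W), and tyrosine (Y) have aromatic ring side chains.
Matching residues: Phe1, Tyr28, Trp30, Trp33, Tyr35.

5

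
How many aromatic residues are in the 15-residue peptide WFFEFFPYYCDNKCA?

7

The aromatic amino acids are Phe (F, benzyl), Trp (W, indole), and Tyr (Y, phenol).
Matching residues: W1, F2, F3, F5, F6, Y8, Y9.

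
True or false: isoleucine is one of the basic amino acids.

False

The basic amino acids are Lys (K), Arg (R), and His (H).
Isoleucine is not in this group.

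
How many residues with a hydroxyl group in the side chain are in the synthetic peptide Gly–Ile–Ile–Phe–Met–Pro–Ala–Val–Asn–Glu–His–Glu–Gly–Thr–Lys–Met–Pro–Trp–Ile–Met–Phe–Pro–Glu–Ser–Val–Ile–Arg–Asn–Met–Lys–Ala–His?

2

The –OH-bearing residues are Ser, Thr (aliphatic alcohols), and Tyr (phenol).
Matching residues: Thr14, Ser24.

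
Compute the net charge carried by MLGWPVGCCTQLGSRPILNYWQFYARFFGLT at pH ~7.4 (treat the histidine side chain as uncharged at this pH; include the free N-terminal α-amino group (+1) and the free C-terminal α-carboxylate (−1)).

+2

Near pH 7.4, K and R contribute +1 each, D and E contribute −1 each, and every other side chain (His included, as stated) is uncharged.
Positive (K, R): R15, R26 → +2.
Negative (D, E): none → −0.
The N-terminus (+1) and C-terminus (−1) cancel.
Net charge = (+2) + (−0) = +2.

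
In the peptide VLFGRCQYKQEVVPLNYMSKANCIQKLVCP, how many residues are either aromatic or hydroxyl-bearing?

4

Aromatic: F, W, Y. Hydroxyl-bearing: S, T, Y.
Aromatic residues here: F3, Y8, Y17 (3).
Hydroxyl-bearing residues here: Y8, Y17, S19 (3).
Y is in both groups, so the 2 Y residues must not be double-counted.
Total = 3 + 3 − 2 = 4.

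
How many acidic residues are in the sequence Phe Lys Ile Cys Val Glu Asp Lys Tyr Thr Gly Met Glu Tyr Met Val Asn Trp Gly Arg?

3

The acidic residues are Asp (D) and Glu (E), whose side chains end in a carboxylate group.
Matching residues: Glu6, Asp7, Glu13.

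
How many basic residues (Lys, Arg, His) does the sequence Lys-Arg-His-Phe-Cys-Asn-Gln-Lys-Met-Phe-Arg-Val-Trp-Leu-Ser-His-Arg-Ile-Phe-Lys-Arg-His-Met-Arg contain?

11

Matching residues: Lys1, Arg2, His3, Lys8, Arg11, His16, Arg17, Lys20, Arg21, His22, Arg24.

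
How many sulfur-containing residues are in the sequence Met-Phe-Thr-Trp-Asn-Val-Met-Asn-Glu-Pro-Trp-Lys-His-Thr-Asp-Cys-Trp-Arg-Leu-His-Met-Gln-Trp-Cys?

The sulfur-bearing residues are cysteine (–SH) and methionine (–S–CH₃).
Matching residues: Met1, Met7, Cys16, Met21, Cys24.

5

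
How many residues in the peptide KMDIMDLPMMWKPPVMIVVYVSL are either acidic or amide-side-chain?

Acidic: D, E. Amide-side-chain: N, Q.
Acidic residues here: D3, D6 (2).
Amide-side-chain residues here: none (0).
The two groups share no amino acid, so total = 2 + 0 = 2.

2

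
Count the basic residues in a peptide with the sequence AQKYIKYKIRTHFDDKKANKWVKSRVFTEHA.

Lysine (K), arginine (R), and histidine (H) have basic, nitrogen-containing side chains.
Matching residues: K3, K6, K8, R10, H12, K16, K17, K20, K23, R25, H30.

11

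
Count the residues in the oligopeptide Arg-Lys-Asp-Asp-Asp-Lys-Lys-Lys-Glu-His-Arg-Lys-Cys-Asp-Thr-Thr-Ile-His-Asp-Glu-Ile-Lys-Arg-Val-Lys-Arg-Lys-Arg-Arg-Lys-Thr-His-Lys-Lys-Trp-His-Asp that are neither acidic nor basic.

8

Acidic: D, E. Basic: K, R, H. All other residues are neither.
Matching residues: Cys13, Thr15, Thr16, Ile17, Ile21, Val24, Thr31, Trp35.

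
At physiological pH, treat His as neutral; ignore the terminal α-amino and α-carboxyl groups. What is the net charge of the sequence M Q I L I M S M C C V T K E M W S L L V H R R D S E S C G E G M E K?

The side chains ionized at physiological pH are Lys/Arg (+1) and Asp/Glu (−1); with His treated as neutral, nothing else contributes.
Positive (K, R): K13, R22, R23, K34 → +4.
Negative (D, E): E14, D24, E26, E30, E33 → −5.
Net charge = (+4) + (−5) = −1.

-1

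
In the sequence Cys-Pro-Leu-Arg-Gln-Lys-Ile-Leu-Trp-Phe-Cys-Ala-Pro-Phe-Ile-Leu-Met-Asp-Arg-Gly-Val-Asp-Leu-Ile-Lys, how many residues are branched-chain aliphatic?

Valine (V), leucine (L), and isoleucine (I) are the branched-chain amino acids.
Matching residues: Leu3, Ile7, Leu8, Ile15, Leu16, Val21, Leu23, Ile24.

8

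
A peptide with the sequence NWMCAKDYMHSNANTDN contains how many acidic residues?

2

The acidic residues are Asp (D) and Glu (E), whose side chains end in a carboxylate group.
Matching residues: D7, D16.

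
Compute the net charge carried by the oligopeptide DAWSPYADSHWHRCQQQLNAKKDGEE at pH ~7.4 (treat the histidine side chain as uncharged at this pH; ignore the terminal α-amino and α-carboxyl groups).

Near pH 7.4, K and R contribute +1 each, D and E contribute −1 each, and every other side chain (His included, as stated) is uncharged.
Positive (K, R): R13, K21, K22 → +3.
Negative (D, E): D1, D8, D23, E25, E26 → −5.
Net charge = (+3) + (−5) = −2.

-2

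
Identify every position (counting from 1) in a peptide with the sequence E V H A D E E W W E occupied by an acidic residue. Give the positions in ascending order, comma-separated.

Only D (aspartate) and E (glutamate) carry a side-chain carboxylic acid.
Matching residues: E1, D5, E6, E7, E10.

1, 5, 6, 7, 10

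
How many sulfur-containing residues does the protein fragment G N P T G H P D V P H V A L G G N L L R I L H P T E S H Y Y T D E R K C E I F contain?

1

Only Cys (C) and Met (M) have a sulfur atom in the side chain.
Matching residues: C36.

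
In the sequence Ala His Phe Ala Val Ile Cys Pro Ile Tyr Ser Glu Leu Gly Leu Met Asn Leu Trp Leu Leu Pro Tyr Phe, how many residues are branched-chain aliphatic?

8

The BCAAs are Val, Leu, and Ile — aliphatic side chains with a branch point.
Matching residues: Val5, Ile6, Ile9, Leu13, Leu15, Leu18, Leu20, Leu21.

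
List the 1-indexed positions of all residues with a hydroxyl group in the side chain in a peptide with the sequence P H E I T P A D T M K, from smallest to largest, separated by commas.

5, 9

The –OH-bearing residues are Ser, Thr (aliphatic alcohols), and Tyr (phenol).
Matching residues: T5, T9.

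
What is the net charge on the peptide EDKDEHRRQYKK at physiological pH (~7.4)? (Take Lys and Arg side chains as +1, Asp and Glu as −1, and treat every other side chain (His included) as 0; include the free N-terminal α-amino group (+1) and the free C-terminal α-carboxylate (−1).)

+1

Positive (K, R): K3, R7, R8, K11, K12 → +5.
Negative (D, E): E1, D2, D4, E5 → −4.
The N-terminus (+1) and C-terminus (−1) cancel.
Net charge = (+5) + (−4) = +1.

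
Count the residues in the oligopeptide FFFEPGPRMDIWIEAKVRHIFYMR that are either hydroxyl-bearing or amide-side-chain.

Hydroxyl-bearing: S, T, Y. Amide-side-chain: N, Q.
Hydroxyl-bearing residues here: Y22 (1).
Amide-side-chain residues here: none (0).
The two groups share no amino acid, so total = 1 + 0 = 1.

1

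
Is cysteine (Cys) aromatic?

F, W, and Y each carry an aromatic ring on the side chain.
Cysteine is not in this group.

No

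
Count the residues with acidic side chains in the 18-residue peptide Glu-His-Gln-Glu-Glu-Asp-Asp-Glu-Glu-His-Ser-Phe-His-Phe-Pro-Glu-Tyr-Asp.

The acidic residues are Asp (D) and Glu (E), whose side chains end in a carboxylate group.
Matching residues: Glu1, Glu4, Glu5, Asp6, Asp7, Glu8, Glu9, Glu16, Asp18.

9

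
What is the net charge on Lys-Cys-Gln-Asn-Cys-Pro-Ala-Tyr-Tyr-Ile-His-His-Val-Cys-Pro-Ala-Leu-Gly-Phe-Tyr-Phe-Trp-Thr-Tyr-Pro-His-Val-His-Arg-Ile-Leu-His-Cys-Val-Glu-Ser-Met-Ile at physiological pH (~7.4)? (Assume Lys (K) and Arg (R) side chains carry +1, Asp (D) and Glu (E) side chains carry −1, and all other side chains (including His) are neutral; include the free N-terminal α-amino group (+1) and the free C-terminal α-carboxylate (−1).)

Positive (K, R): Lys1, Arg29 → +2.
Negative (D, E): Glu35 → −1.
The N-terminus (+1) and C-terminus (−1) cancel.
Net charge = (+2) + (−1) = +1.

+1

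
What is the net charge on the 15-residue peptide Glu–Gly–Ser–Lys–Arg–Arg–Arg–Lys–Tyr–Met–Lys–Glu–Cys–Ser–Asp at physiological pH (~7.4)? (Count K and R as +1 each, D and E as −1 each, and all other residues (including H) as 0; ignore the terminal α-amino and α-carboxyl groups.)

Positive (K, R): Lys4, Arg5, Arg6, Arg7, Lys8, Lys11 → +6.
Negative (D, E): Glu1, Glu12, Asp15 → −3.
Net charge = (+6) + (−3) = +3.

+3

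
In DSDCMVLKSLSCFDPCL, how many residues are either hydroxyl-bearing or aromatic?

4

Hydroxyl-bearing: S, T, Y. Aromatic: F, W, Y.
Hydroxyl-bearing residues here: S2, S9, S11 (3).
Aromatic residues here: F13 (1).
(Y belongs to both groups, but none appear in this sequence.) Total = 3 + 1 = 4.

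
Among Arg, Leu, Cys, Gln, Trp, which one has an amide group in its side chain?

Gln

The amide-side-chain residues are Asn (N) and Gln (Q).
Of the listed options, only Gln belongs to this group.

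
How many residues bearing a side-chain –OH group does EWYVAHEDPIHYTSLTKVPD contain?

Serine (S), threonine (T), and tyrosine (Y) each carry a hydroxyl group on the side chain.
Matching residues: Y3, Y12, T13, S14, T16.

5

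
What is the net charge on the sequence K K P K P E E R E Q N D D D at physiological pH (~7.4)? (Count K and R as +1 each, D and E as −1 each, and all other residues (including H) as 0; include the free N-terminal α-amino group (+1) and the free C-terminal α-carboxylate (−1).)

Positive (K, R): K1, K2, K4, R8 → +4.
Negative (D, E): E6, E7, E9, D12, D13, D14 → −6.
The N-terminus (+1) and C-terminus (−1) cancel.
Net charge = (+4) + (−6) = −2.

-2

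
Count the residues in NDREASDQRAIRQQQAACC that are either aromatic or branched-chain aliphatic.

1

Aromatic: F, W, Y. Branched-chain aliphatic: I, L, V.
Aromatic residues here: none (0).
Branched-chain aliphatic residues here: I11 (1).
The two groups share no amino acid, so total = 0 + 1 = 1.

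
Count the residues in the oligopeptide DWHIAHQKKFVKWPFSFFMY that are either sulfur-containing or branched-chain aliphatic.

3

Sulfur-containing: C, M. Branched-chain aliphatic: I, L, V.
Sulfur-containing residues here: M19 (1).
Branched-chain aliphatic residues here: I4, V11 (2).
The two groups share no amino acid, so total = 1 + 2 = 3.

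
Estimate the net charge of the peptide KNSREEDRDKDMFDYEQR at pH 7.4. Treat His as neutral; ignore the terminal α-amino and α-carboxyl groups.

Near pH 7.4, K and R contribute +1 each, D and E contribute −1 each, and every other side chain (His included, as stated) is uncharged.
Positive (K, R): K1, R4, R8, K10, R18 → +5.
Negative (D, E): E5, E6, D7, D9, D11, D14, E16 → −7.
Net charge = (+5) + (−7) = −2.

-2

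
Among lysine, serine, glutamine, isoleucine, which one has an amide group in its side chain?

glutamine

The amide-side-chain residues are Asn (N) and Gln (Q).
Of the listed options, only glutamine belongs to this group.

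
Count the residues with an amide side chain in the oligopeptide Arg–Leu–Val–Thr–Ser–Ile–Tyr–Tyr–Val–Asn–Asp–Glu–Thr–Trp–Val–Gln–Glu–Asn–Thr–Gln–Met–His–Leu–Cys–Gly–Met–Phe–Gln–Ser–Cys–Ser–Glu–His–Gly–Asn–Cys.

6

Asparagine (N) and glutamine (Q) have uncharged amide side chains.
Matching residues: Asn10, Gln16, Asn18, Gln20, Gln28, Asn35.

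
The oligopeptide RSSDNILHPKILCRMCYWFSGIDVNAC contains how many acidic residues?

2

The acidic residues are Asp (D) and Glu (E), whose side chains end in a carboxylate group.
Matching residues: D4, D23.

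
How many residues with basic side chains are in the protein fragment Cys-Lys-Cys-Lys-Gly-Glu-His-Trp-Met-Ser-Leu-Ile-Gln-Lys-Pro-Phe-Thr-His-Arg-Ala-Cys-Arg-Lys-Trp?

8

K, R, and H are the three residues with basic side chains (ε-amine, guanidinium, and imidazole respectively).
Matching residues: Lys2, Lys4, His7, Lys14, His18, Arg19, Arg22, Lys23.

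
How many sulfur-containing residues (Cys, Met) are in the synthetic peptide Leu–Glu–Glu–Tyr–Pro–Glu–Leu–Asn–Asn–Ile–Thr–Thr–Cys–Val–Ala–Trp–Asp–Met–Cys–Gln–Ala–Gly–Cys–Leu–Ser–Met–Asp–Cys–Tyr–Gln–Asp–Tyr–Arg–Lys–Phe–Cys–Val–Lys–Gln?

Matching residues: Cys13, Met18, Cys19, Cys23, Met26, Cys28, Cys36.

7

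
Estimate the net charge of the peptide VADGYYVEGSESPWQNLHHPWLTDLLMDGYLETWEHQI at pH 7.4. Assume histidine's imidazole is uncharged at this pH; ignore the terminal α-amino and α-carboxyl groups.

-7

The side chains ionized at physiological pH are Lys/Arg (+1) and Asp/Glu (−1); with His treated as neutral, nothing else contributes.
Positive (K, R): none → +0.
Negative (D, E): D3, E8, E11, D24, D28, E32, E35 → −7.
Net charge = (+0) + (−7) = −7.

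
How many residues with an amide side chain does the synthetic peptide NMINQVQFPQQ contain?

The amide-side-chain residues are Asn (N) and Gln (Q).
Matching residues: N1, N4, Q5, Q7, Q10, Q11.

6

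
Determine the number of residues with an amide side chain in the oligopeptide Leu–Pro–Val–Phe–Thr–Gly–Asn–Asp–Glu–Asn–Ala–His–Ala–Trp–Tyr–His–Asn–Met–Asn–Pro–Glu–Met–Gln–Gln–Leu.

Asparagine (N) and glutamine (Q) have uncharged amide side chains.
Matching residues: Asn7, Asn10, Asn17, Asn19, Gln23, Gln24.

6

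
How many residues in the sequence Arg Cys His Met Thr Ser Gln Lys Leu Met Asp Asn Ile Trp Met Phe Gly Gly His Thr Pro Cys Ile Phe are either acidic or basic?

Acidic: D, E. Basic: H, K, R.
Acidic residues here: Asp11 (1).
Basic residues here: Arg1, His3, Lys8, His19 (4).
The two groups share no amino acid, so total = 1 + 4 = 5.

5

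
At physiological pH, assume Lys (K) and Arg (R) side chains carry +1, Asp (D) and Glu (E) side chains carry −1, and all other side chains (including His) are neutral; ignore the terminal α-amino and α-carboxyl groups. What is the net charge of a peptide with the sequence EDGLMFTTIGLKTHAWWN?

-1

Positive (K, R): K12 → +1.
Negative (D, E): E1, D2 → −2.
Net charge = (+1) + (−2) = −1.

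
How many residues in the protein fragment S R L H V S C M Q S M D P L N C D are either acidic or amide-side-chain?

4

Acidic: D, E. Amide-side-chain: N, Q.
Acidic residues here: D12, D17 (2).
Amide-side-chain residues here: Q9, N15 (2).
The two groups share no amino acid, so total = 2 + 2 = 4.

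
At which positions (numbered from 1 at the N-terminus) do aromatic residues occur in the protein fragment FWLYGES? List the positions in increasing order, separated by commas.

1, 2, 4

F, W, and Y each carry an aromatic ring on the side chain.
Matching residues: F1, W2, Y4.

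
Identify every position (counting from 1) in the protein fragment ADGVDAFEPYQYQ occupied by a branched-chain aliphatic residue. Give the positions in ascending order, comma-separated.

V, L, and I make up the branched-chain aliphatic group.
Matching residues: V4.

4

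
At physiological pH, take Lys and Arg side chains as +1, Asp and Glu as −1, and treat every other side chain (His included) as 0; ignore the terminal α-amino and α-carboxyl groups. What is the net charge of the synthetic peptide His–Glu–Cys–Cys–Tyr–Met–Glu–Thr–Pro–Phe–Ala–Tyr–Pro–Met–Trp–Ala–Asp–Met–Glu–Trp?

-4

Positive (K, R): none → +0.
Negative (D, E): Glu2, Glu7, Asp17, Glu19 → −4.
Net charge = (+0) + (−4) = −4.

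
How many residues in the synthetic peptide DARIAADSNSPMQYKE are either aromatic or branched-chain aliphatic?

Aromatic: F, W, Y. Branched-chain aliphatic: I, L, V.
Aromatic residues here: Y14 (1).
Branched-chain aliphatic residues here: I4 (1).
The two groups share no amino acid, so total = 1 + 1 = 2.

2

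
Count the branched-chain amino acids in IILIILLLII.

10

The BCAAs are Val, Leu, and Ile — aliphatic side chains with a branch point.
Matching residues: I1, I2, L3, I4, I5, L6, L7, L8, I9, I10.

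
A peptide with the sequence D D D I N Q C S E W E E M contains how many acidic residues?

6

Only D (aspartate) and E (glutamate) carry a side-chain carboxylic acid.
Matching residues: D1, D2, D3, E9, E11, E12.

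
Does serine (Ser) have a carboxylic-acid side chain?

No

The acidic residues are Asp (D) and Glu (E), whose side chains end in a carboxylate group.
Serine is not in this group.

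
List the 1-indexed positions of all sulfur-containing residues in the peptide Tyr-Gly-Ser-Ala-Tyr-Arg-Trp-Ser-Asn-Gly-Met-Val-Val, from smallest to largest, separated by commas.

Only Cys (C) and Met (M) have a sulfur atom in the side chain.
Matching residues: Met11.

11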